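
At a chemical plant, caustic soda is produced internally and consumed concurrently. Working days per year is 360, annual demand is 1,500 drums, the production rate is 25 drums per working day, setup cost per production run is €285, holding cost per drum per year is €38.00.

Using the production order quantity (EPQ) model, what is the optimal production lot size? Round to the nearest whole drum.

Daily demand d = 1,500/360 = 4.167; p = 25; 1 − d/p = 0.83333
EPQ = √(2DS / (H(1 − d/p)))
    = √(2 × 1,500 × 285 / (38 × 0.83333)) ≈ 164.32

164 drums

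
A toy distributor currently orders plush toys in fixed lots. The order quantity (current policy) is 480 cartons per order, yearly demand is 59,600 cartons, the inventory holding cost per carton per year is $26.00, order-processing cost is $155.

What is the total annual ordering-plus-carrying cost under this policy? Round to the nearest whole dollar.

Annual ordering cost = (D/Q)·S = (59,600/480) × 155 = $19,245.83
Annual holding cost  = (Q/2)·H = (480/2) × 26 = $6,240.00
Total = $19,245.83 + $6,240.00 = $25,485.83

$25,486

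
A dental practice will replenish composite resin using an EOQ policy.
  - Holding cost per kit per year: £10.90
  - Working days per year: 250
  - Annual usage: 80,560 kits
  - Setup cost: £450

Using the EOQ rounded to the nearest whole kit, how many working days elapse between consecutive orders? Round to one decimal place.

Q* = √(2·D·S / H) = √(2·80,560·450 / 10.9) = √6,651,743.1 ≈ 2,579.10 → Q = 2,579 kits
Days between orders = 250 / (D/Q) = 250 / 31.237 ≈ 8.003

8.0 days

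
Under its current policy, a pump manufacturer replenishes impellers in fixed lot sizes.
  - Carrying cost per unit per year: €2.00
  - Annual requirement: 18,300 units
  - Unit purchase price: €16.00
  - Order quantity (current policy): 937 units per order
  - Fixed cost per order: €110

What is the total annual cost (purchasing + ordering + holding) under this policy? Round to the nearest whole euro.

€295,885

Ordering: D/Q × S = 18,300/937 × €110 = €2,148.35
Holding:  Q/2 × H = 937/2 × €2 = €937.00
Purchase cost = D·C = 18,300 × 16 = €292,800.00
Total = €2,148.35 + €937.00 + €292,800.00 = €295,885.35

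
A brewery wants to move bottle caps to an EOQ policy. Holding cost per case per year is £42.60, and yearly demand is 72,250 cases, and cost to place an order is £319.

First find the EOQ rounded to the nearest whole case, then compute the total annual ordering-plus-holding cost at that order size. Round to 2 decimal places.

Optimal lot size Q* = (2 × 72,250 × £319 / £42.6)^½ ≈ 1,040.22 → Q = 1,040 cases
Orders/yr = 72,250/1,040 = 69.471; ordering cost = 69.471 × £319 = £22,161.30
Average inventory = 1,040/2 = 520; holding cost = 520 × £42.6 = £22,152.00
Total = £22,161.30 + £22,152.00 = £44,313.30

£44,313.30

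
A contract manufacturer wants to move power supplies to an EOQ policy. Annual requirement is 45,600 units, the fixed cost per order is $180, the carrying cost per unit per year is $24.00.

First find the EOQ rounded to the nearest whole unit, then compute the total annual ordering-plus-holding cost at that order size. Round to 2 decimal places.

Q* = √(2·D·S / H) = √(2·45,600·180 / 24) = √684,000.0 ≈ 827.04 → Q = 827 units
Ordering: D/Q × S = 45,600/827 × $180 = $9,925.03
Holding:  Q/2 × H = 827/2 × $24 = $9,924.00
Total = $9,925.03 + $9,924.00 = $19,849.03

$19,849.03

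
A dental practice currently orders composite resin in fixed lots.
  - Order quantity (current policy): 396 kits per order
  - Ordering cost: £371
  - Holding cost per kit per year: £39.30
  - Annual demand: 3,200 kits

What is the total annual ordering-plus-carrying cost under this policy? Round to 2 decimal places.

£10,779.38

Ordering: D/Q × S = 3,200/396 × £371 = £2,997.98
Holding:  Q/2 × H = 396/2 × £39.3 = £7,781.40
Total = £2,997.98 + £7,781.40 = £10,779.38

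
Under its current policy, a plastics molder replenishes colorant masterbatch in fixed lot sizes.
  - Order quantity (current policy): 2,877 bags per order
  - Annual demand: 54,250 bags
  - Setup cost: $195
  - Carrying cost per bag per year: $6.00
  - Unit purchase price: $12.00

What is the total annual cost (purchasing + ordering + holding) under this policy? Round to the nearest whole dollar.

Annual ordering cost = (D/Q)·S = (54,250/2,877) × 195 = $3,677.01
Annual holding cost  = (Q/2)·H = (2,877/2) × 6 = $8,631.00
Purchase cost = D·C = 54,250 × 12 = $651,000.00
Total = $3,677.01 + $8,631.00 + $651,000.00 = $663,308.01

$663,308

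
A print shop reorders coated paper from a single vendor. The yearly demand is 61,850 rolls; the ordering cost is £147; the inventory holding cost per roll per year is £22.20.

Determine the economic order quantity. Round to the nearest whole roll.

905 rolls

Optimal lot size Q* = (2 × 61,850 × £147 / £22.2)^½ ≈ 905.04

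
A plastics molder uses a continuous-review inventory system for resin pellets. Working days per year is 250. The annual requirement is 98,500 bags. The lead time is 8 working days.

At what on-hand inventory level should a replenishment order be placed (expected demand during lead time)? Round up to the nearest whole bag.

3,152 bags

Daily demand d = 98,500 / 250 = 394.000 bags/day
Demand during lead time = 394.000 × 8 = 3,152.00
Reorder point = 3,152.00 → round up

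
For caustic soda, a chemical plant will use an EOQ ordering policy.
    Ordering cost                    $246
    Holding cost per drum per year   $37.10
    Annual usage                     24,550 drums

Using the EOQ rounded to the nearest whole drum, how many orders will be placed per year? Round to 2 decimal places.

42.99 orders per year

Optimal lot size Q* = (2 × 24,550 × $246 / $37.1)^½ ≈ 570.59 → Q = 571
Orders per year = D/Q = 24,550 / 571 = 42.995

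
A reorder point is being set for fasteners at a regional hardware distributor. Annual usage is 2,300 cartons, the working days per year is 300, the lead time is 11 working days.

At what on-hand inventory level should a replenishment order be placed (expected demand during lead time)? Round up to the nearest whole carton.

Daily demand d = 2,300 / 300 = 7.667 cartons/day
Demand during lead time = 7.667 × 11 = 84.33
Reorder point = 84.33 → round up

85 cartons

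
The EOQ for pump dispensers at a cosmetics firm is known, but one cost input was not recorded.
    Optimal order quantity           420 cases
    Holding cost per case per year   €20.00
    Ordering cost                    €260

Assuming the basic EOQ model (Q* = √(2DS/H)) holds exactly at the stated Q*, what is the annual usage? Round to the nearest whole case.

6,785 cases per year

EOQ relation: Q² = 2DS/H, so rearrange for the unknown.
D = Q²H / (2S) = 420² × 20 / (2 × 260) = 6,784.62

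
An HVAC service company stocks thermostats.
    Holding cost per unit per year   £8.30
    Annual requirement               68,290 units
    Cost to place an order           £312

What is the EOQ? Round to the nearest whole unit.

2,266 units

2DS/H = 2·68,290·312/8.3 = 5,134,091.57
EOQ = √5,134,091.57 ≈ 2,265.85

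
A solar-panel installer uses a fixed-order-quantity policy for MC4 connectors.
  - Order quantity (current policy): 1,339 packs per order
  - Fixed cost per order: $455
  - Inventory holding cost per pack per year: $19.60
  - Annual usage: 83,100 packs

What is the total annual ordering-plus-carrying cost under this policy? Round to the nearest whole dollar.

Ordering: D/Q × S = 83,100/1,339 × $455 = $28,237.86
Holding:  Q/2 × H = 1,339/2 × $19.6 = $13,122.20
Total = $28,237.86 + $13,122.20 = $41,360.06

$41,360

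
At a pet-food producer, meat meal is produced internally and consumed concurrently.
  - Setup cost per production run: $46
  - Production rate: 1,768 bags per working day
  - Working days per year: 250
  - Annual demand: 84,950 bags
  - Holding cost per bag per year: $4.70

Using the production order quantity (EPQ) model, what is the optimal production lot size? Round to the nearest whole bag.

d = 84,950/250 = 339.8000 bags/day;  effective holding cost H(1 − d/p) = 4.7·(1 − 339.8000/1768) = 3.79669
Q* = √(2DS / H_eff) = √(2·84,950·46 / 3.79669) ≈ 1,434.74

1,435 bags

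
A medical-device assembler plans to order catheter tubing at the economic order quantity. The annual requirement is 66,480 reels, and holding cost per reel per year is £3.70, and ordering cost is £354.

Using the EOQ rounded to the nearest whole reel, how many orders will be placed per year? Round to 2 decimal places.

18.64 orders per year

EOQ = √(2DS/H) = √(2 × 66,480 × 354 / 3.7)
    = √(12,721,037.84) ≈ 3,566.66 → Q = 3,567
Orders per year = D/Q = 66,480 / 3,567 = 18.638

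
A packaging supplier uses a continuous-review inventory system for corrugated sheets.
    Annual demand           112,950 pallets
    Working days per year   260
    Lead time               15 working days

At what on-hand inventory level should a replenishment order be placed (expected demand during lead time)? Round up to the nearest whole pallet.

6,517 pallets

Daily demand d = 112,950 / 260 = 434.423 pallets/day
Demand during lead time = 434.423 × 15 = 6,516.35
Reorder point = 6,516.35 → round up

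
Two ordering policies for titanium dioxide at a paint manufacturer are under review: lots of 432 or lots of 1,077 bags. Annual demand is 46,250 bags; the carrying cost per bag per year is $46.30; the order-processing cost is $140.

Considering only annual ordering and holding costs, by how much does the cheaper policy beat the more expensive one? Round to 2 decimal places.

For each Q, cost = (D/Q)·S + (Q/2)·H.
TC(432) = (46,250/432)×140 + (432/2)×46.3 = $24,989.23
TC(1,077) = (46,250/1,077)×140 + (1,077/2)×46.3 = $30,944.62
|ΔTC| = |$24,989.23 − $30,944.62| = $5,955.39

$5,955.39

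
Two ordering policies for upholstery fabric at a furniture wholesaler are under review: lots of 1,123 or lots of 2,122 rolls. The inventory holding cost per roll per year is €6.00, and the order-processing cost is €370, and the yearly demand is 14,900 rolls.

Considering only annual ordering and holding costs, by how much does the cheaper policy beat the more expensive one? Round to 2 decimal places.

TC(Q) = (D/Q)S + (Q/2)H
TC(1,123) = (14,900/1,123)×370 + (1,123/2)×6 = €8,278.17
TC(2,122) = (14,900/2,122)×370 + (2,122/2)×6 = €8,964.02
|ΔTC| = |€8,278.17 − €8,964.02| = €685.85

€685.85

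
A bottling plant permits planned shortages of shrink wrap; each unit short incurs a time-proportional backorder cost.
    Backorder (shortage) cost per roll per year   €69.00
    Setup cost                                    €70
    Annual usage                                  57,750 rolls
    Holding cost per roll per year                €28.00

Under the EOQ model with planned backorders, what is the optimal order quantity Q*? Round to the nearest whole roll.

637 rolls

Q* = √(2DS/H) · √((H + b)/b)
   = √(2 × 57,750 × 70 / 28) · √((28 + 69) / 69)
   = 537.355 × 1.1857 ≈ 637.12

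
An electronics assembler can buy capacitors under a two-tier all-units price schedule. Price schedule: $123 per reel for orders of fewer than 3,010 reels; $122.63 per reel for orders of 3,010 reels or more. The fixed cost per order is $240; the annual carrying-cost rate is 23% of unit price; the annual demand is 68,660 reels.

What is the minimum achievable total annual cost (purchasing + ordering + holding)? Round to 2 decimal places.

$8,467,698.73

H₁ = 23%×$123 = $28.2900;  H₂ = 23%×$122.63 = $28.2049
EOQ₁ = √(2×68,660×240/28.2900) = 1,079.33  (< 3,010, feasible at tier 1)
EOQ₂ = √(2×68,660×240/28.2049) = 1,080.96  (< 3,010 → use Q = 3,010 at tier-2 price)
TC(tier 1 (EOQ₁), Q≈1,079.3) = $8,475,714.37
TC(tier 2, Q≈3,010.0) = $8,467,698.73
Minimum at tier 2: $8,467,698.73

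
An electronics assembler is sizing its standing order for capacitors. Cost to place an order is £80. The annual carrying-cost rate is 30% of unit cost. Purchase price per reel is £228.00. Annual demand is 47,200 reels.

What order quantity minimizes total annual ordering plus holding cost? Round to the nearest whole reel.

332 reels

H = i·C = 0.3 × £228 = £68.4000 per reel-year
Q* = √(2·D·S / H) = √(2·47,200·80 / 68.4) = √110,409.4 ≈ 332.28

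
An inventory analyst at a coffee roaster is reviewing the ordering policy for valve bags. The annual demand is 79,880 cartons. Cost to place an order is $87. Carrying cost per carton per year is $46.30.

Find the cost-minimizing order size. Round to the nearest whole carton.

548 cartons

Optimal lot size Q* = (2 × 79,880 × $87 / $46.3)^½ ≈ 547.90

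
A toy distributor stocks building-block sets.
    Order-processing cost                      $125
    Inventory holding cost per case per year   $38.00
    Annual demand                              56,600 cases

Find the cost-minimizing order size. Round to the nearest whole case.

610 cases

Q* = √(2·D·S / H) = √(2·56,600·125 / 38) = √372,368.4 ≈ 610.22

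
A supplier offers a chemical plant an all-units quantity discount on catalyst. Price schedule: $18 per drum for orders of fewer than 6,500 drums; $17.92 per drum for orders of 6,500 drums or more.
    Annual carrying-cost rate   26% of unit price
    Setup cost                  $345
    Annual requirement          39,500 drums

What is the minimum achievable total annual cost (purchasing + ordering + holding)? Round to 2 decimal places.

$722,293.95

H₁ = 26%×$18 = $4.6800;  H₂ = 26%×$17.92 = $4.6592
EOQ₁ = √(2×39,500×345/4.6800) = 2,413.24  (< 6,500, feasible at tier 1)
EOQ₂ = √(2×39,500×345/4.6592) = 2,418.62  (< 6,500 → use Q = 6,500 at tier-2 price)
TC(tier 1 (EOQ₁), Q≈2,413.2) = $722,293.95
TC(tier 2, Q≈6,500.0) = $725,078.94
Minimum at tier 1 (EOQ₁): $722,293.95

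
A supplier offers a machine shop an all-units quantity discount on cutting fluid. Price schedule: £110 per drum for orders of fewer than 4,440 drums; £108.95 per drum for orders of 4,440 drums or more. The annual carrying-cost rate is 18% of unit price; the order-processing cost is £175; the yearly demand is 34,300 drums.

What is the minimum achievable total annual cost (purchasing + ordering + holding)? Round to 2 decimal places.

£3,781,873.33

H₁ = 18%×£110 = £19.8000;  H₂ = 18%×£108.95 = £19.6110
EOQ₁ = √(2×34,300×175/19.8000) = 778.66  (< 4,440, feasible at tier 1)
EOQ₂ = √(2×34,300×175/19.6110) = 782.40  (< 4,440 → use Q = 4,440 at tier-2 price)
TC(tier 1 (EOQ₁), Q≈778.7) = £3,788,417.49
TC(tier 2, Q≈4,440.0) = £3,781,873.33
Minimum at tier 2: £3,781,873.33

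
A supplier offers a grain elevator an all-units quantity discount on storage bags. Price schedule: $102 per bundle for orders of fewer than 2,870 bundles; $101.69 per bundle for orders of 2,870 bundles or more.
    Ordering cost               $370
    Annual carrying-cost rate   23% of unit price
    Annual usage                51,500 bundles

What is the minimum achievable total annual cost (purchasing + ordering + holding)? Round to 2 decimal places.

H₁ = 23%×$102 = $23.4600;  H₂ = 23%×$101.69 = $23.3887
EOQ₁ = √(2×51,500×370/23.4600) = 1,274.55  (< 2,870, feasible at tier 1)
EOQ₂ = √(2×51,500×370/23.3887) = 1,276.49  (< 2,870 → use Q = 2,870 at tier-2 price)
TC(tier 1 (EOQ₁), Q≈1,274.5) = $5,282,900.85
TC(tier 2, Q≈2,870.0) = $5,277,237.16
Minimum at tier 2: $5,277,237.16

$5,277,237.16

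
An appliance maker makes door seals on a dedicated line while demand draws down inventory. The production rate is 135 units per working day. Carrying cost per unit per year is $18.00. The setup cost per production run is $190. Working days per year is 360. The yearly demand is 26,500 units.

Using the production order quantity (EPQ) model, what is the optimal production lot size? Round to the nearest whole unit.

1,109 units

d = 26,500/360 = 73.6111 units/day;  effective holding cost H(1 − d/p) = 18·(1 − 73.6111/135) = 8.18519
Q* = √(2DS / H_eff) = √(2·26,500·190 / 8.18519) ≈ 1,109.18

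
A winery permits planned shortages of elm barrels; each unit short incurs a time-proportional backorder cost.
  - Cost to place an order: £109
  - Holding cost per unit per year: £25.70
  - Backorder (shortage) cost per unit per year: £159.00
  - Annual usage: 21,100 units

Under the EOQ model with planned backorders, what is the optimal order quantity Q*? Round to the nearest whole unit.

Q* = √(2DS/H) · √((H + b)/b)
   = √(2 × 21,100 × 109 / 25.7) · √((25.7 + 159) / 159)
   = 423.061 × 1.0778 ≈ 455.97

456 units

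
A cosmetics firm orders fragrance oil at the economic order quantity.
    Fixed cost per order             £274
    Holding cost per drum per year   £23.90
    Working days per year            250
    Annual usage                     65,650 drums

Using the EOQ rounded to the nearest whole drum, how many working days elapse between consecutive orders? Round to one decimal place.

Optimal lot size Q* = (2 × 65,650 × £274 / £23.9)^½ ≈ 1,226.90 → Q = 1,227 drums
Days between orders = 250 / (D/Q) = 250 / 53.504 ≈ 4.673

4.7 days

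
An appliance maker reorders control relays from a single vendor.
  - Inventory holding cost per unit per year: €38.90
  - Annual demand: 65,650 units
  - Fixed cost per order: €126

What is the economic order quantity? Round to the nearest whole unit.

652 units

Q* = √(2·D·S / H) = √(2·65,650·126 / 38.9) = √425,290.5 ≈ 652.14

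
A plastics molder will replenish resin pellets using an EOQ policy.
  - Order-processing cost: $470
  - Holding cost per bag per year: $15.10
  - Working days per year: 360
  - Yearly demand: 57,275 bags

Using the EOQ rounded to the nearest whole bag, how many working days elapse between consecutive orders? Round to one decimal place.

EOQ = √(2DS/H) = √(2 × 57,275 × 470 / 15.1)
    = √(3,565,463.58) ≈ 1,888.24 → Q = 1,888 bags
Cycle time = (working days × Q)/D = (360 × 1,888) / 57,275 = 11.867 days

11.9 days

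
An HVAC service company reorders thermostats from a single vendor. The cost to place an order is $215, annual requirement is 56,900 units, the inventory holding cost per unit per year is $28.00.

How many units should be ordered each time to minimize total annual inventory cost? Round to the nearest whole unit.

2DS/H = 2·56,900·215/28 = 873,821.43
EOQ = √873,821.43 ≈ 934.78

935 units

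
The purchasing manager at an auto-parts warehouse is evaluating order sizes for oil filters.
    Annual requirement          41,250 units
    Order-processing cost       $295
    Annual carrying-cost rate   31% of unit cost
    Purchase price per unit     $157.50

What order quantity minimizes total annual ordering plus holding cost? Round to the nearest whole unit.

706 units

Holding cost per unit per year: H = 31% × $157.5 = $48.8250
EOQ = √(2DS/H) = √(2 × 41,250 × 295 / 48.825)
    = √(498,463.90) ≈ 706.02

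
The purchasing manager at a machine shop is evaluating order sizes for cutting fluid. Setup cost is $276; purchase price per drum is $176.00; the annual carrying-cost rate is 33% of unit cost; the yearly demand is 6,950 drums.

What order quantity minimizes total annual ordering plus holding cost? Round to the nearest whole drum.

Carrying cost H = $176 × 33% = $58.0800/drum/yr
Q* = √(2·D·S / H) = √(2·6,950·276 / 58.08) = √66,053.7 ≈ 257.01

257 drums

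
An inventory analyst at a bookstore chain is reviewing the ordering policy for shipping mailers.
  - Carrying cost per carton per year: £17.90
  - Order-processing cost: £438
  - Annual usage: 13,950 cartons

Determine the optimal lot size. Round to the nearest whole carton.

826 cartons

Optimal lot size Q* = (2 × 13,950 × £438 / £17.9)^½ ≈ 826.25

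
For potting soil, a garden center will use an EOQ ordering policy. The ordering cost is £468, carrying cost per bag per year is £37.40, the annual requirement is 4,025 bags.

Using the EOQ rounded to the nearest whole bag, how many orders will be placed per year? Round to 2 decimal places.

12.70 orders per year

Optimal lot size Q* = (2 × 4,025 × £468 / £37.4)^½ ≈ 317.38 → Q = 317
Orders per year = D/Q = 4,025 / 317 = 12.697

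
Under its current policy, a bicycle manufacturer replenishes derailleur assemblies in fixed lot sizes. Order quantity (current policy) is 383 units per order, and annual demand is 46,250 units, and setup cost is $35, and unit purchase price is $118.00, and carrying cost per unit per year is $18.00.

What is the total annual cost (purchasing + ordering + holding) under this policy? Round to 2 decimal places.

Annual ordering cost = (D/Q)·S = (46,250/383) × 35 = $4,226.50
Annual holding cost  = (Q/2)·H = (383/2) × 18 = $3,447.00
Purchase cost = D·C = 46,250 × 118 = $5,457,500.00
Total = $4,226.50 + $3,447.00 + $5,457,500.00 = $5,465,173.50

$5,465,173.50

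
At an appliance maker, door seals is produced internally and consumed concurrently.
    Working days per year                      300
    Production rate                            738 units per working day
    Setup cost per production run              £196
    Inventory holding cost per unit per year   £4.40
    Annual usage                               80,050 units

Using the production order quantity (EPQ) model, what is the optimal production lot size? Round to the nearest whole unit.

Daily demand d = 80,050/300 = 266.833; p = 738; 1 − d/p = 0.63844
EPQ = √(2DS / (H(1 − d/p)))
    = √(2 × 80,050 × 196 / (4.4 × 0.63844)) ≈ 3,342.24

3,342 units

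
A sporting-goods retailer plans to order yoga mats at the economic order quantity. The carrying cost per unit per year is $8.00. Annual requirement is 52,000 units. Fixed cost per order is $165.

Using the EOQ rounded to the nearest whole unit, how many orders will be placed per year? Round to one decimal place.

35.5 orders per year

2DS/H = 2·52,000·165/8 = 2,145,000.00
EOQ = √2,145,000.00 ≈ 1,464.58 → Q = 1,465
Orders per year = D/Q = 52,000 / 1,465 = 35.495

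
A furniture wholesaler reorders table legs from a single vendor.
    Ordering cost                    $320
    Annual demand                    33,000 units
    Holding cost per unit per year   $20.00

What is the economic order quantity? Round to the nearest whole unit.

Optimal lot size Q* = (2 × 33,000 × $320 / $20)^½ ≈ 1,027.62

1,028 units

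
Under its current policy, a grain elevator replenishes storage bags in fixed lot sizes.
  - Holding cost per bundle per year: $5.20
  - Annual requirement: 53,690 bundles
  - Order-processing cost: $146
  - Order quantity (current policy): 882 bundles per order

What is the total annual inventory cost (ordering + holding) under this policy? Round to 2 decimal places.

$11,180.66

Orders/yr = 53,690/882 = 60.873; ordering cost = 60.873 × $146 = $8,887.46
Average inventory = 882/2 = 441; holding cost = 441 × $5.2 = $2,293.20
Total = $8,887.46 + $2,293.20 = $11,180.66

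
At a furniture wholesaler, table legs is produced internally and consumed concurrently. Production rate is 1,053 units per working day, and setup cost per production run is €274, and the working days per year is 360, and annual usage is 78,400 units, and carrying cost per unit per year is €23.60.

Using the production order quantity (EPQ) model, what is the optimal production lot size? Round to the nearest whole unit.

1,515 units

d = 78,400/360 = 217.7778 units/day;  effective holding cost H(1 − d/p) = 23.6·(1 − 217.7778/1053) = 18.71913
Q* = √(2DS / H_eff) = √(2·78,400·274 / 18.71913) ≈ 1,514.98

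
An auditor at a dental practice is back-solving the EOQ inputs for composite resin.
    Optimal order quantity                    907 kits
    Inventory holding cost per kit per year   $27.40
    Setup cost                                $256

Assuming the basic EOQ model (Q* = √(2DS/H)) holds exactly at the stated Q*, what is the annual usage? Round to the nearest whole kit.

From Q* = √(2DS/H) ⇒ Q*² = 2DS/H.
D = Q²H / (2S) = 907² × 27.4 / (2 × 256) = 44,024.58

44,025 kits per year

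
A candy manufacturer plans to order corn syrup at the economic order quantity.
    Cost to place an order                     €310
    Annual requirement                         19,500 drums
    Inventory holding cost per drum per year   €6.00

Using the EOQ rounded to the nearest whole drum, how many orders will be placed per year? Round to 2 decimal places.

13.73 orders per year

Q* = √(2·D·S / H) = √(2·19,500·310 / 6) = √2,015,000.0 ≈ 1,419.51 → Q = 1,420
N = D/Q = 19,500/1,420 ≈ 13.732 orders/yr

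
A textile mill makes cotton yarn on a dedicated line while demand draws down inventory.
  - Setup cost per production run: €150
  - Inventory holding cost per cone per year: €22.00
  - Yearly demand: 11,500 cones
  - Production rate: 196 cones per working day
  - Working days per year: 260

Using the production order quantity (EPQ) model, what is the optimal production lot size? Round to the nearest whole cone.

450 cones

Daily demand d = 11,500/260 = 44.231; p = 196; 1 − d/p = 0.77433
EPQ = √(2DS / (H(1 − d/p)))
    = √(2 × 11,500 × 150 / (22 × 0.77433)) ≈ 450.02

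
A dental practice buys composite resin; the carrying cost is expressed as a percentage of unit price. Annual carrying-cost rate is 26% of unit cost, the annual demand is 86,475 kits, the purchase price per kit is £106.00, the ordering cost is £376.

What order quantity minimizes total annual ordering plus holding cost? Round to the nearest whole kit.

1,536 kits

Carrying cost H = £106 × 26% = £27.5600/kit/yr
Q* = √(2·D·S / H) = √(2·86,475·376 / 27.56) = √2,359,550.1 ≈ 1,536.08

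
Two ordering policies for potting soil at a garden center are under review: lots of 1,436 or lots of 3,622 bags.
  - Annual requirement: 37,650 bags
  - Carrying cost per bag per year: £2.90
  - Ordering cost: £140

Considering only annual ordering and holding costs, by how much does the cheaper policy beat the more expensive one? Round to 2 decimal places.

£954.36

TC(Q) = (D/Q)S + (Q/2)H
TC(1,436) = (37,650/1,436)×140 + (1,436/2)×2.9 = £5,752.81
TC(3,622) = (37,650/3,622)×140 + (3,622/2)×2.9 = £6,707.17
|ΔTC| = |£5,752.81 − £6,707.17| = £954.36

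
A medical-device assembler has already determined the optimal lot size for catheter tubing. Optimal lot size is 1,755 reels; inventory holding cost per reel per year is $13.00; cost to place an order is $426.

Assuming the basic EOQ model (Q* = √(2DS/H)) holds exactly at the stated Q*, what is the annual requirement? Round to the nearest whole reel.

46,996 reels per year

From Q* = √(2DS/H) ⇒ Q*² = 2DS/H.
D = Q²H / (2S) = 1,755² × 13 / (2 × 426) = 46,995.69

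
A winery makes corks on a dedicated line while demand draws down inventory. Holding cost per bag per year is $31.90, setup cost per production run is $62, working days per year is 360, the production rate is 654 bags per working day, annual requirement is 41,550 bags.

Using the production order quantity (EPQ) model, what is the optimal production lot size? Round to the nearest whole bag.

Daily demand d = 41,550/360 = 115.417; p = 654; 1 − d/p = 0.82352
EPQ = √(2DS / (H(1 − d/p)))
    = √(2 × 41,550 × 62 / (31.9 × 0.82352)) ≈ 442.86

443 bags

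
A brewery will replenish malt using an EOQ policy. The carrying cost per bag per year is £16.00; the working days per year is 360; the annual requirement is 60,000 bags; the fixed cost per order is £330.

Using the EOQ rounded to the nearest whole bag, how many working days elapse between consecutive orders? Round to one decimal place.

Q* = √(2·D·S / H) = √(2·60,000·330 / 16) = √2,475,000.0 ≈ 1,573.21 → Q = 1,573 bags
T = Q/D × 360 days = 1,573/60,000 × 360 = 9.438 days

9.4 days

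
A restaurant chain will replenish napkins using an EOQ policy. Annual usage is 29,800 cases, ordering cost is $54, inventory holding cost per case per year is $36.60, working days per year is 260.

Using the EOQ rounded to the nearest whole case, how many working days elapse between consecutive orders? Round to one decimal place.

2.6 days

Optimal lot size Q* = (2 × 29,800 × $54 / $36.6)^½ ≈ 296.54 → Q = 297 cases
Cycle time = (working days × Q)/D = (260 × 297) / 29,800 = 2.591 days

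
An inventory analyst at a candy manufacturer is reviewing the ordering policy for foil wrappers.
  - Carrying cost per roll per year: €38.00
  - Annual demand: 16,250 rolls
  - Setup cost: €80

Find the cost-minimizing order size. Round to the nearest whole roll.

262 rolls

Optimal lot size Q* = (2 × 16,250 × €80 / €38)^½ ≈ 261.57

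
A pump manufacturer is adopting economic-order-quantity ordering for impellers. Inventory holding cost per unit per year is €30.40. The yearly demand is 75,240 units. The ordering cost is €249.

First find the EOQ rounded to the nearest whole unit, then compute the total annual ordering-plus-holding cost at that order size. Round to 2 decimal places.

€33,750.16

Optimal lot size Q* = (2 × 75,240 × €249 / €30.4)^½ ≈ 1,110.20 → Q = 1,110 units
Orders/yr = 75,240/1,110 = 67.784; ordering cost = 67.784 × €249 = €16,878.16
Average inventory = 1,110/2 = 555; holding cost = 555 × €30.4 = €16,872.00
Total = €16,878.16 + €16,872.00 = €33,750.16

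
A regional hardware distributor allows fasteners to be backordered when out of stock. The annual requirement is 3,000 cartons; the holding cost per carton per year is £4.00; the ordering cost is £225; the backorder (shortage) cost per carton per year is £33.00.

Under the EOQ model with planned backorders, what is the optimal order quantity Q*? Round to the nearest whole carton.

Basic EOQ = √(2·3,000·225/4) = 580.948
Backorder adjustment √((H+b)/b) = √((4+33)/33) = 1.0589
Q* = 580.948 × 1.0589 ≈ 615.15

615 cartons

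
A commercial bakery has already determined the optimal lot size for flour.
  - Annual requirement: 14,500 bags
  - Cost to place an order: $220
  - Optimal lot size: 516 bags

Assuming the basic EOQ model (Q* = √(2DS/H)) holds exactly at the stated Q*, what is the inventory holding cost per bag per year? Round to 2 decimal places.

EOQ relation: Q² = 2DS/H, so rearrange for the unknown.
H = 2DS / Q² = 2 × 14,500 × 220 / 516² = 23.9619

$23.96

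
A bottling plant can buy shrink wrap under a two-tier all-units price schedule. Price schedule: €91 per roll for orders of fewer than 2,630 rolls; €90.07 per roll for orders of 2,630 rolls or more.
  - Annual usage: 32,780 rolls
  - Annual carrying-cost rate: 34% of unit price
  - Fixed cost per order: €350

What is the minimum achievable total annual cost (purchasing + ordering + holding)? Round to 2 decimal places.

H₁ = 34%×€91 = €30.9400;  H₂ = 34%×€90.07 = €30.6238
EOQ₁ = √(2×32,780×350/30.9400) = 861.18  (< 2,630, feasible at tier 1)
EOQ₂ = √(2×32,780×350/30.6238) = 865.61  (< 2,630 → use Q = 2,630 at tier-2 price)
TC(tier 1 (EOQ₁), Q≈861.2) = €3,009,624.87
TC(tier 2, Q≈2,630.0) = €2,997,127.25
Minimum at tier 2: €2,997,127.25

€2,997,127.25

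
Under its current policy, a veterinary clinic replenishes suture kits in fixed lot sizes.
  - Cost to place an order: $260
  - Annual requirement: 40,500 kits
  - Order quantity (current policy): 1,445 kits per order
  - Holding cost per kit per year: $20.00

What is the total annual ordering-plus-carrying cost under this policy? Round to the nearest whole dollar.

$21,737

Orders/yr = 40,500/1,445 = 28.028; ordering cost = 28.028 × $260 = $7,287.20
Average inventory = 1,445/2 = 722.5; holding cost = 722.5 × $20 = $14,450.00
Total = $7,287.20 + $14,450.00 = $21,737.20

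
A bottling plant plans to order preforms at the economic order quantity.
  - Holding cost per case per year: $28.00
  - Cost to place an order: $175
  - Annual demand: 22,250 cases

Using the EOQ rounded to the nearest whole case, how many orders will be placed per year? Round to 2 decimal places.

Q* = √(2·D·S / H) = √(2·22,250·175 / 28) = √278,125.0 ≈ 527.38 → Q = 527
N = D/Q = 22,250/527 ≈ 42.220 orders/yr

42.22 orders per year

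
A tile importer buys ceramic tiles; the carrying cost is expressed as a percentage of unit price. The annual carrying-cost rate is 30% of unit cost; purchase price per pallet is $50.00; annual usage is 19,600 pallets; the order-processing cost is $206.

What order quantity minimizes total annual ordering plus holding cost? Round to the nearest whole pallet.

Carrying cost H = $50 × 30% = $15.0000/pallet/yr
EOQ = √(2DS/H) = √(2 × 19,600 × 206 / 15)
    = √(538,346.67) ≈ 733.72

734 pallets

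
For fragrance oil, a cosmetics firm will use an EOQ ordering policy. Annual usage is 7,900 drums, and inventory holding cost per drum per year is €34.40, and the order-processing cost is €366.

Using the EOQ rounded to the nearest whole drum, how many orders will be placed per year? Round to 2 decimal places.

19.27 orders per year

EOQ = √(2DS/H) = √(2 × 7,900 × 366 / 34.4)
    = √(168,104.65) ≈ 410.01 → Q = 410
N = D/Q = 7,900/410 ≈ 19.268 orders/yr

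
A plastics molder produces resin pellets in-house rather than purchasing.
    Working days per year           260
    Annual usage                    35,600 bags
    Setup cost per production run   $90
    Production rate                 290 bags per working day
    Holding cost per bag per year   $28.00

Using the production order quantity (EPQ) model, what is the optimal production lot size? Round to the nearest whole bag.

Daily demand d = 35,600/260 = 136.923; p = 290; 1 − d/p = 0.52785
EPQ = √(2DS / (H(1 − d/p)))
    = √(2 × 35,600 × 90 / (28 × 0.52785)) ≈ 658.46

658 bags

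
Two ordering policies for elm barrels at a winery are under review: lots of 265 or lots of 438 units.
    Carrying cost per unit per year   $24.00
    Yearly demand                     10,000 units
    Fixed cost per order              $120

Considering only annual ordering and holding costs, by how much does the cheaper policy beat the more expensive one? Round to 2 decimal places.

Annual cost at Q: ordering D·S/Q plus holding Q·H/2.
TC(265) = (10,000/265)×120 + (265/2)×24 = $7,708.30
TC(438) = (10,000/438)×120 + (438/2)×24 = $7,995.73
Lots of 265 are cheaper by $287.42.

$287.42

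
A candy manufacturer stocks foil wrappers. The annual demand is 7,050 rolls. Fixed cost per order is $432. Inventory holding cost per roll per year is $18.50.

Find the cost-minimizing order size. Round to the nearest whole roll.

EOQ = √(2DS/H) = √(2 × 7,050 × 432 / 18.5)
    = √(329,254.05) ≈ 573.81

574 rolls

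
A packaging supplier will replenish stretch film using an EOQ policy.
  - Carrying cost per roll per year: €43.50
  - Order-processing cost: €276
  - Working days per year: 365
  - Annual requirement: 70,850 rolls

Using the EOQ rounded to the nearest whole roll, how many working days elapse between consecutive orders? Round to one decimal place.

Optimal lot size Q* = (2 × 70,850 × €276 / €43.5)^½ ≈ 948.19 → Q = 948 rolls
Days between orders = 365 / (D/Q) = 365 / 74.736 ≈ 4.884

4.9 days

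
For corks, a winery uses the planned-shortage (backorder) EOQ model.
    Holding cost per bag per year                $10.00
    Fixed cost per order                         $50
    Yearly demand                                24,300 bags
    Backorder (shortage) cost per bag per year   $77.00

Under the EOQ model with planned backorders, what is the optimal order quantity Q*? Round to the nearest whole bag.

524 bags

Q* = √(2DS/H) · √((H + b)/b)
   = √(2 × 24,300 × 50 / 10) · √((10 + 77) / 77)
   = 492.950 × 1.0630 ≈ 523.98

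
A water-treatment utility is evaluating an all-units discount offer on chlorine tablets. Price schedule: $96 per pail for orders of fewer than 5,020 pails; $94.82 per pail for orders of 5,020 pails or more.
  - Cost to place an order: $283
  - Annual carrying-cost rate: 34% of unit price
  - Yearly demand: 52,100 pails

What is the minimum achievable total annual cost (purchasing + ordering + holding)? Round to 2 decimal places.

H₁ = 34%×$96 = $32.6400;  H₂ = 34%×$94.82 = $32.2388
EOQ₁ = √(2×52,100×283/32.6400) = 950.50  (< 5,020, feasible at tier 1)
EOQ₂ = √(2×52,100×283/32.2388) = 956.40  (< 5,020 → use Q = 5,020 at tier-2 price)
TC(tier 1 (EOQ₁), Q≈950.5) = $5,032,624.31
TC(tier 2, Q≈5,020.0) = $5,023,978.50
Minimum at tier 2: $5,023,978.50

$5,023,978.50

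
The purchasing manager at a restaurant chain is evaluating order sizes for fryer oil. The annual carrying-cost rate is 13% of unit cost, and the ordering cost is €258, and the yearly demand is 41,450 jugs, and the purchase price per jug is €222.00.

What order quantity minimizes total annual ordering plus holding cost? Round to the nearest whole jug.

861 jugs

Carrying cost H = €222 × 13% = €28.8600/jug/yr
Optimal lot size Q* = (2 × 41,450 × €258 / €28.86)^½ ≈ 860.87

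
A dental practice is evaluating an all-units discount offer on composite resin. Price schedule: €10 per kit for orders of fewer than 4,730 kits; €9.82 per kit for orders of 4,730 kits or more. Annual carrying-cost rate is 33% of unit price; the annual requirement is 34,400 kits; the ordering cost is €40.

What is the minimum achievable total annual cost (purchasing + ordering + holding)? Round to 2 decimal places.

€345,762.93

H₁ = 33%×€10 = €3.3000;  H₂ = 33%×€9.82 = €3.2406
EOQ₁ = √(2×34,400×40/3.3000) = 913.20  (< 4,730, feasible at tier 1)
EOQ₂ = √(2×34,400×40/3.2406) = 921.53  (< 4,730 → use Q = 4,730 at tier-2 price)
TC(tier 1 (EOQ₁), Q≈913.2) = €347,013.57
TC(tier 2, Q≈4,730.0) = €345,762.93
Minimum at tier 2: €345,762.93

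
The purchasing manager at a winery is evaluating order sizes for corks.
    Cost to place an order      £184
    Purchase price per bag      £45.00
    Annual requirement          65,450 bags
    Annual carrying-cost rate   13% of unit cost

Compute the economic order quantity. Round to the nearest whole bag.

Holding cost per bag per year: H = 13% × £45 = £5.8500
2DS/H = 2·65,450·184/5.85 = 4,117,196.58
EOQ = √4,117,196.58 ≈ 2,029.09

2,029 bags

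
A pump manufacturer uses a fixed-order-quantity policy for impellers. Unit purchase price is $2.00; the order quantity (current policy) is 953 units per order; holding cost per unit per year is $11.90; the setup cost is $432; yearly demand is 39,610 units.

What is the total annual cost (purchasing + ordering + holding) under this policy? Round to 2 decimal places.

Orders/yr = 39,610/953 = 41.563; ordering cost = 41.563 × $432 = $17,955.42
Average inventory = 953/2 = 476.5; holding cost = 476.5 × $11.9 = $5,670.35
Purchase cost = D·C = 39,610 × 2 = $79,220.00
Total = $17,955.42 + $5,670.35 + $79,220.00 = $102,845.77

$102,845.77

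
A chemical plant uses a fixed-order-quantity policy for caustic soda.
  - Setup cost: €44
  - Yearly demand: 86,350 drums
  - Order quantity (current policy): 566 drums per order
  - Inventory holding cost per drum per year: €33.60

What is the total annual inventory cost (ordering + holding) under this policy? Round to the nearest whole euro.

€16,222

Annual ordering cost = (D/Q)·S = (86,350/566) × 44 = €6,712.72
Annual holding cost  = (Q/2)·H = (566/2) × 33.6 = €9,508.80
Total = €6,712.72 + €9,508.80 = €16,221.52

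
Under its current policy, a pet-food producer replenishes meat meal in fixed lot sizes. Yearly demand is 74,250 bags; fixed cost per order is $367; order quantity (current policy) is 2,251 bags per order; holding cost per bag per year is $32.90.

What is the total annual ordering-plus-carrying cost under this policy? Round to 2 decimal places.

$49,134.57

Ordering: D/Q × S = 74,250/2,251 × $367 = $12,105.62
Holding:  Q/2 × H = 2,251/2 × $32.9 = $37,028.95
Total = $12,105.62 + $37,028.95 = $49,134.57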